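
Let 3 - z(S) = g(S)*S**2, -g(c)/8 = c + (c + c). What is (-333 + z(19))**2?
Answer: 26989889796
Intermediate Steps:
g(c) = -24*c (g(c) = -8*(c + (c + c)) = -8*(c + 2*c) = -24*c)
z(S) = 3 + 24*S**3 (z(S) = 3 - (-24*S)*S**2 = 3 - (-24)*S**3 = 3 + 24*S**3)
(-333 + z(19))**2 = (-333 + (3 + 24*19**3))**2 = (-333 + (3 + 24*6859))**2 = (-333 + (3 + 164616))**2 = (-333 + 164619)**2 = 164286**2 = 26989889796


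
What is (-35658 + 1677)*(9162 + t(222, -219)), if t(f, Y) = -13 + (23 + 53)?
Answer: -313474725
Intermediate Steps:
t(f, Y) = 63 (t(f, Y) = -13 + 76 = 63)
(-35658 + 1677)*(9162 + t(222, -219)) = (-35658 + 1677)*(9162 + 63) = -33981*9225 = -313474725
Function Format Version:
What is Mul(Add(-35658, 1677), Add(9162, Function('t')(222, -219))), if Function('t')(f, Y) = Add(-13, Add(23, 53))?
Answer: -313474725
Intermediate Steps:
Function('t')(f, Y) = 63 (Function('t')(f, Y) = Add(-13, 76) = 63)
Mul(Add(-35658, 1677), Add(9162, Function('t')(222, -219))) = Mul(Add(-35658, 1677), Add(9162, 63)) = Mul(-33981, 9225) = -313474725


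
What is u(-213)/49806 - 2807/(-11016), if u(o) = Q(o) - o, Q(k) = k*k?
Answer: 35663153/30481272 ≈ 1.1700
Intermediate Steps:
Q(k) = k²
u(o) = o² - o
u(-213)/49806 - 2807/(-11016) = -213*(-1 - 213)/49806 - 2807/(-11016) = -213*(-214)*(1/49806) - 2807*(-1/11016) = 45582*(1/49806) + 2807/11016 = 7597/8301 + 2807/11016 = 35663153/30481272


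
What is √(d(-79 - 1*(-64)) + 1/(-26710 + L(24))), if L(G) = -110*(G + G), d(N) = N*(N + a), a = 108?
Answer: I*√1427587371490/31990 ≈ 37.35*I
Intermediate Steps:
d(N) = N*(108 + N) (d(N) = N*(N + 108) = N*(108 + N))
L(G) = -220*G
√(d(-79 - 1*(-64)) + 1/(-26710 + L(24))) = √((-79 - 1*(-64))*(108 + (-79 - 1*(-64))) + 1/(-26710 - 220*24)) = √((-79 + 64)*(108 + (-79 + 64)) + 1/(-26710 - 5280)) = √(-15*(108 - 15) + 1/(-31990)) = √(-15*93 - 1/31990) = √(-1395 - 1/31990) = √(-44626051/31990) = I*√1427587371490/31990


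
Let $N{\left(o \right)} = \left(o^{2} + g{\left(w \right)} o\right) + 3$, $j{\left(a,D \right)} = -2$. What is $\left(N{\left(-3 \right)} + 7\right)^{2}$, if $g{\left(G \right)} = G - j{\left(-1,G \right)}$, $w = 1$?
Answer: $100$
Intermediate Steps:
$g{\left(G \right)} = 2 + G$ ($g{\left(G \right)} = G - -2 = G + 2 = 2 + G$)
$N{\left(o \right)} = 3 + o^{2} + 3 o$ ($N{\left(o \right)} = \left(o^{2} + \left(2 + 1\right) o\right) + 3 = \left(o^{2} + 3 o\right) + 3 = 3 + o^{2} + 3 o$)
$\left(N{\left(-3 \right)} + 7\right)^{2} = \left(\left(3 + \left(-3\right)^{2} + 3 \left(-3\right)\right) + 7\right)^{2} = \left(\left(3 + 9 - 9\right) + 7\right)^{2} = \left(3 + 7\right)^{2} = 10^{2} = 100$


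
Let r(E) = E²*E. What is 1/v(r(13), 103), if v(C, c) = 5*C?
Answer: 1/10985 ≈ 9.1033e-5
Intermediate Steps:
r(E) = E³
1/v(r(13), 103) = 1/(5*13³) = 1/(5*2197) = 1/10985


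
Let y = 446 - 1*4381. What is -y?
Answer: 3935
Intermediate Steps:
y = -3935 (y = 446 - 4381 = -3935)
-y = -1*(-3935) = 3935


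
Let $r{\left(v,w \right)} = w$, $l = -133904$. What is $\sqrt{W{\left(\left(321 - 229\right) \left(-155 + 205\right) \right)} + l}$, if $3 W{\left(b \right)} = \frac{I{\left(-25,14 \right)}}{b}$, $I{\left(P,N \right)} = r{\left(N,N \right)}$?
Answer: $\frac{i \sqrt{63751693917}}{690} \approx 365.93 i$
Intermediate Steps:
$I{\left(P,N \right)} = N$
$W{\left(b \right)} = \frac{14}{3 b}$ ($W{\left(b \right)} = \frac{14 \frac{1}{b}}{3} = \frac{14}{3 b}$)
$\sqrt{W{\left(\left(321 - 229\right) \left(-155 + 205\right) \right)} + l} = \sqrt{\frac{14}{3 \left(321 - 229\right) \left(-155 + 205\right)} - 133904} = \sqrt{\frac{14}{3 \cdot 92 \cdot 50} - 133904} = \sqrt{\frac{14}{3 \cdot 4600} - 133904} = \sqrt{\frac{14}{3} \cdot \frac{1}{4600} - 133904} = \sqrt{\frac{7}{6900} - 133904} = \sqrt{- \frac{923937593}{6900}} = \frac{i \sqrt{63751693917}}{690}$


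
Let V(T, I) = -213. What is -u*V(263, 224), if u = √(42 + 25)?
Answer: 213*√67 ≈ 1743.5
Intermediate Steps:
u = √67 ≈ 8.1853
-u*V(263, 224) = -√67*(-213) = -(-213)*√67 = 213*√67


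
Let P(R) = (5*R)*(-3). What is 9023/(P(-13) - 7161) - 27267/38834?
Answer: -135085276/67629411 ≈ -1.9974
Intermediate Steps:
P(R) = -15*R
9023/(P(-13) - 7161) - 27267/38834 = 9023/(-15*(-13) - 7161) - 27267/38834 = 9023/(195 - 7161) - 27267*1/38834 = 9023/(-6966) - 27267/38834 = 9023*(-1/6966) - 27267/38834 = -9023/6966 - 27267/38834 = -135085276/67629411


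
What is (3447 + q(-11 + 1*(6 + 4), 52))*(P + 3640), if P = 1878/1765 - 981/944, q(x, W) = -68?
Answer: 20493174668693/1666160 ≈ 1.2300e+7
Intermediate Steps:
P = 41367/1666160 (P = 1878*(1/1765) - 981*1/944 = 1878/1765 - 981/944 = 41367/1666160 ≈ 0.024828)
(3447 + q(-11 + 1*(6 + 4), 52))*(P + 3640) = (3447 - 68)*(41367/1666160 + 3640) = 3379*(6064863767/1666160) = 20493174668693/1666160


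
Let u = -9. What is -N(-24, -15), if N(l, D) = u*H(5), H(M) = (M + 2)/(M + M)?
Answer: 63/10 ≈ 6.3000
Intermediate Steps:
H(M) = (2 + M)/(2*M) (H(M) = (2 + M)/((2*M)) = (2 + M)*(1/(2*M)) = (2 + M)/(2*M))
N(l, D) = -63/10 (N(l, D) = -9*(2 + 5)/(2*5) = -9*7/(2*5) = -9*7/10 = -63/10)
-N(-24, -15) = -1*(-63/10) = 63/10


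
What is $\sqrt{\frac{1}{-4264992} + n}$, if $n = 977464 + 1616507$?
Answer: $\frac{\sqrt{327671799451775758}}{355416} \approx 1610.6$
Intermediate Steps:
$n = 2593971$
$\sqrt{\frac{1}{-4264992} + n} = \sqrt{\frac{1}{-4264992} + 2593971} = \sqrt{- \frac{1}{4264992} + 2593971} = \sqrt{\frac{11063265563231}{4264992}} = \frac{\sqrt{327671799451775758}}{355416}$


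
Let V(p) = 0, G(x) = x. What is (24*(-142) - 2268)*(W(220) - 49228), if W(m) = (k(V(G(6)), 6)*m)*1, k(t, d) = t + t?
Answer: 279418128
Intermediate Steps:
k(t, d) = 2*t
W(m) = 0 (W(m) = ((2*0)*m)*1 = (0*m)*1 = 0*1 = 0)
(24*(-142) - 2268)*(W(220) - 49228) = (24*(-142) - 2268)*(0 - 49228) = (-3408 - 2268)*(-49228) = -5676*(-49228) = 279418128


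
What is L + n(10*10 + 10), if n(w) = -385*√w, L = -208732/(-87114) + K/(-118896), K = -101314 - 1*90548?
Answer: 3460938845/863125512 - 385*√110 ≈ -4033.9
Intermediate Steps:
K = -191862 (K = -101314 - 90548 = -191862)
L = 3460938845/863125512 (L = -208732/(-87114) - 191862/(-118896) = -208732*(-1/87114) - 191862*(-1/118896) = 104366/43557 + 31977/19816 = 3460938845/863125512 ≈ 4.0098)
L + n(10*10 + 10) = 3460938845/863125512 - 385*√(10*10 + 10) = 3460938845/863125512 - 385*√(100 + 10) = 3460938845/863125512 - 385*√110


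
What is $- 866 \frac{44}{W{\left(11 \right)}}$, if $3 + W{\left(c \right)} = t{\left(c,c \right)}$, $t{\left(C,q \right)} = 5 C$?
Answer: $- \frac{9526}{13} \approx -732.77$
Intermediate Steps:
$W{\left(c \right)} = -3 + 5 c$
$- 866 \frac{44}{W{\left(11 \right)}} = - 866 \frac{44}{-3 + 5 \cdot 11} = - 866 \frac{44}{-3 + 55} = - 866 \cdot \frac{44}{52} = - 866 \cdot 44 \cdot \frac{1}{52} = \left(-866\right) \frac{11}{13} = - \frac{9526}{13}$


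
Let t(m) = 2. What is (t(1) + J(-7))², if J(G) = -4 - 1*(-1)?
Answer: 1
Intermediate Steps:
J(G) = -3 (J(G) = -4 + 1 = -3)
(t(1) + J(-7))² = (2 - 3)² = (-1)² = 1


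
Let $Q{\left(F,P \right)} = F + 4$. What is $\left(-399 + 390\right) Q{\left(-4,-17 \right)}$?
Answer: $0$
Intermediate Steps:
$Q{\left(F,P \right)} = 4 + F$
$\left(-399 + 390\right) Q{\left(-4,-17 \right)} = \left(-399 + 390\right) \left(4 - 4\right) = \left(-9\right) 0 = 0$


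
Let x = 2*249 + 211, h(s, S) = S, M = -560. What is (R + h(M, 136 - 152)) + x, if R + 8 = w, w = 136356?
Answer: 137041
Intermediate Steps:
R = 136348 (R = -8 + 136356 = 136348)
x = 709 (x = 498 + 211 = 709)
(R + h(M, 136 - 152)) + x = (136348 + (136 - 152)) + 709 = (136348 - 16) + 709 = 136332 + 709 = 137041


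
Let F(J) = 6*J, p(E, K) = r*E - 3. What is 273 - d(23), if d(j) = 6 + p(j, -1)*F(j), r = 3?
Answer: -8841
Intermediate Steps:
p(E, K) = -3 + 3*E (p(E, K) = 3*E - 3 = -3 + 3*E)
d(j) = 6 + 6*j*(-3 + 3*j) (d(j) = 6 + (-3 + 3*j)*(6*j) = 6 + 6*j*(-3 + 3*j))
273 - d(23) = 273 - (6 + 18*23*(-1 + 23)) = 273 - (6 + 18*23*22) = 273 - (6 + 9108) = 273 - 1*9114 = 273 - 9114 = -8841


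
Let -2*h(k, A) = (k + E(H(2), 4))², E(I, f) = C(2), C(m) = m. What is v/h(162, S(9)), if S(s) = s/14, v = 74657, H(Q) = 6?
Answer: -74657/13448 ≈ -5.5515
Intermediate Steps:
E(I, f) = 2
S(s) = s/14 (S(s) = s*(1/14) = s/14)
h(k, A) = -(2 + k)²/2 (h(k, A) = -(k + 2)²/2 = -(2 + k)²/2)
v/h(162, S(9)) = 74657/((-(2 + 162)²/2)) = 74657/((-½*164²)) = 74657/((-½*26896)) = 74657/(-13448) = 74657*(-1/13448) = -74657/13448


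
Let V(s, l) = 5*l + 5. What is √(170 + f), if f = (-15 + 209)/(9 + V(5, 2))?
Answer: √6411/6 ≈ 13.345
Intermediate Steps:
V(s, l) = 5 + 5*l
f = 97/12 (f = (-15 + 209)/(9 + (5 + 5*2)) = 194/(9 + (5 + 10)) = 194/(9 + 15) = 194/24 = 194*(1/24) = 97/12 ≈ 8.0833)
√(170 + f) = √(170 + 97/12) = √(2137/12) = √6411/6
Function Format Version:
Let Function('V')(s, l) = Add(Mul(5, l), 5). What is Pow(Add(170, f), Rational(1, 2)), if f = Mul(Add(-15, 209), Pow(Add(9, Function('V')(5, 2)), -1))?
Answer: Mul(Rational(1, 6), Pow(6411, Rational(1, 2))) ≈ 13.345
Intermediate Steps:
Function('V')(s, l) = Add(5, Mul(5, l))
f = Rational(97, 12) (f = Mul(Add(-15, 209), Pow(Add(9, Add(5, Mul(5, 2))), -1)) = Mul(194, Pow(Add(9, Add(5, 10)), -1)) = Mul(194, Pow(Add(9, 15), -1)) = Mul(194, Pow(24, -1)) = Mul(194, Rational(1, 24)) = Rational(97, 12) ≈ 8.0833)
Pow(Add(170, f), Rational(1, 2)) = Pow(Add(170, Rational(97, 12)), Rational(1, 2)) = Pow(Rational(2137, 12), Rational(1, 2)) = Mul(Rational(1, 6), Pow(6411, Rational(1, 2)))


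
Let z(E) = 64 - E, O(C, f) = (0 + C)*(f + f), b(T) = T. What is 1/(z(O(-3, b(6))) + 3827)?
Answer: 1/3927 ≈ 0.00025465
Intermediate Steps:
O(C, f) = 2*C*f (O(C, f) = C*(2*f) = 2*C*f)
1/(z(O(-3, b(6))) + 3827) = 1/((64 - 2*(-3)*6) + 3827) = 1/((64 - 1*(-36)) + 3827) = 1/((64 + 36) + 3827) = 1/(100 + 3827) = 1/3927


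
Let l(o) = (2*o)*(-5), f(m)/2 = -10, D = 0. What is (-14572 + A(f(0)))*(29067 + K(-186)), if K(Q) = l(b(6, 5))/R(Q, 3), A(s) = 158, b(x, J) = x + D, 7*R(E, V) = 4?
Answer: -417458268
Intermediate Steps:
R(E, V) = 4/7 (R(E, V) = (⅐)*4 = 4/7)
f(m) = -20 (f(m) = 2*(-10) = -20)
b(x, J) = x (b(x, J) = x + 0 = x)
l(o) = -10*o
K(Q) = -105 (K(Q) = (-10*6)/(4/7) = -60*7/4 = -105)
(-14572 + A(f(0)))*(29067 + K(-186)) = (-14572 + 158)*(29067 - 105) = -14414*28962 = -417458268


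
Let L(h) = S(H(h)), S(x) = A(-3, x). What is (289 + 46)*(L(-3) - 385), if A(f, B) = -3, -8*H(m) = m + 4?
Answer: -129980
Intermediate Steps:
H(m) = -½ - m/8 (H(m) = -(m + 4)/8 = -(4 + m)/8 = -½ - m/8)
S(x) = -3
L(h) = -3
(289 + 46)*(L(-3) - 385) = (289 + 46)*(-3 - 385) = 335*(-388) = -129980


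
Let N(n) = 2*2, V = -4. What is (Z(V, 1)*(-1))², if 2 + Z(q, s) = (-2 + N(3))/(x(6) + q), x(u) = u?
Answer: 1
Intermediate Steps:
N(n) = 4
Z(q, s) = -2 + 2/(6 + q) (Z(q, s) = -2 + (-2 + 4)/(6 + q) = -2 + 2/(6 + q))
(Z(V, 1)*(-1))² = ((2*(-5 - 1*(-4))/(6 - 4))*(-1))² = ((2*(-5 + 4)/2)*(-1))² = ((2*(½)*(-1))*(-1))² = (-1*(-1))² = 1² = 1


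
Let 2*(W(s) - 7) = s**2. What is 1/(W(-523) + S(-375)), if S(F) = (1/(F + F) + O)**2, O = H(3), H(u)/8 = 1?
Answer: 562500/76969956751 ≈ 7.3080e-6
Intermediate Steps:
H(u) = 8 (H(u) = 8*1 = 8)
O = 8
W(s) = 7 + s**2/2
S(F) = (8 + 1/(2*F))**2 (S(F) = (1/(F + F) + 8)**2 = (1/(2*F) + 8)**2 = (8 + 1/(2*F))**2)
1/(W(-523) + S(-375)) = 1/((7 + (1/2)*(-523)**2) + (1/4)*(1 + 16*(-375))**2/(-375)**2) = 1/((7 + (1/2)*273529) + (1/4)*(1/140625)*(1 - 6000)**2) = 1/((7 + 273529/2) + (1/4)*(1/140625)*(-5999)**2) = 1/(273543/2 + (1/4)*(1/140625)*35988001) = 1/(273543/2 + 35988001/562500) = 1/(76969956751/562500) = 562500/76969956751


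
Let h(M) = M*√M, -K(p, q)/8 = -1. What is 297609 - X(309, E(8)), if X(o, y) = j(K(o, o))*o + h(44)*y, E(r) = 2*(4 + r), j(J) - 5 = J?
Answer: 293592 - 2112*√11 ≈ 2.8659e+5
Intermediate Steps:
K(p, q) = 8 (K(p, q) = -8*(-1) = 8)
j(J) = 5 + J
h(M) = M^(3/2)
E(r) = 8 + 2*r
X(o, y) = 13*o + 88*y*√11 (X(o, y) = (5 + 8)*o + 44^(3/2)*y = 13*o + (88*√11)*y = 13*o + 88*y*√11)
297609 - X(309, E(8)) = 297609 - (13*309 + 88*(8 + 2*8)*√11) = 297609 - (4017 + 88*(8 + 16)*√11) = 297609 - (4017 + 88*24*√11) = 297609 - (4017 + 2112*√11) = 297609 + (-4017 - 2112*√11) = 293592 - 2112*√11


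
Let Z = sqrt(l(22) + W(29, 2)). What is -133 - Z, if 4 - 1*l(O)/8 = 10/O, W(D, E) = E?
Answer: -133 - sqrt(3674)/11 ≈ -138.51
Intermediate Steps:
l(O) = 32 - 80/O
Z = sqrt(3674)/11 (Z = sqrt((32 - 80/22) + 2) = sqrt((32 - 80*1/22) + 2) = sqrt((32 - 40/11) + 2) = sqrt(312/11 + 2) = sqrt(334/11) = sqrt(3674)/11 ≈ 5.5103)
-133 - Z = -133 - sqrt(3674)/11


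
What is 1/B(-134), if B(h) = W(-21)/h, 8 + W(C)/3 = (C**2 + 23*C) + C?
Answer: 134/213 ≈ 0.62911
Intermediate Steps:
W(C) = -24 + 3*C**2 + 72*C (W(C) = -24 + 3*((C**2 + 23*C) + C) = -24 + 3*(C**2 + 24*C) = -24 + (3*C**2 + 72*C) = -24 + 3*C**2 + 72*C)
B(h) = -213/h (B(h) = (-24 + 3*(-21)**2 + 72*(-21))/h = (-24 + 3*441 - 1512)/h = (-24 + 1323 - 1512)/h = -213/h)
1/B(-134) = 1/(-213/(-134)) = 1/(-213*(-1/134)) = 1/(213/134) = 134/213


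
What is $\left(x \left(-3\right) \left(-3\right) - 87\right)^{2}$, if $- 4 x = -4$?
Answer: $6084$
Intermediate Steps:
$x = 1$ ($x = \left(- \frac{1}{4}\right) \left(-4\right) = 1$)
$\left(x \left(-3\right) \left(-3\right) - 87\right)^{2} = \left(1 \left(-3\right) \left(-3\right) - 87\right)^{2} = \left(\left(-3\right) \left(-3\right) - 87\right)^{2} = \left(9 - 87\right)^{2} = \left(-78\right)^{2} = 6084$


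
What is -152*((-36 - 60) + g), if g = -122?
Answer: 33136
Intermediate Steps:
-152*((-36 - 60) + g) = -152*((-36 - 60) - 122) = -152*(-96 - 122) = -152*(-218) = 33136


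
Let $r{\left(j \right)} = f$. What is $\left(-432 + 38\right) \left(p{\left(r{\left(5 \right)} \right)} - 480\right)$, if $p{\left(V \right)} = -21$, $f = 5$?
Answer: $197394$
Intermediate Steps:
$r{\left(j \right)} = 5$
$\left(-432 + 38\right) \left(p{\left(r{\left(5 \right)} \right)} - 480\right) = \left(-432 + 38\right) \left(-21 - 480\right) = \left(-394\right) \left(-501\right) = 197394$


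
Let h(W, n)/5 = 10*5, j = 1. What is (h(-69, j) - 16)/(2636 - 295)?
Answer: 234/2341 ≈ 0.099957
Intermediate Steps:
h(W, n) = 250 (h(W, n) = 5*(10*5) = 5*50 = 250)
(h(-69, j) - 16)/(2636 - 295) = (250 - 16)/(2636 - 295) = 234/2341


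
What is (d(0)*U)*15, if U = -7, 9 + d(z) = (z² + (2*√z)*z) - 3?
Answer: 1260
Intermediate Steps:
d(z) = -12 + z² + 2*z^(3/2) (d(z) = -9 + ((z² + (2*√z)*z) - 3) = -9 + ((z² + 2*z^(3/2)) - 3) = -9 + (-3 + z² + 2*z^(3/2)) = -12 + z² + 2*z^(3/2))
(d(0)*U)*15 = ((-12 + 0² + 2*0^(3/2))*(-7))*15 = ((-12 + 0 + 2*0)*(-7))*15 = ((-12 + 0 + 0)*(-7))*15 = -12*(-7)*15 = 84*15 = 1260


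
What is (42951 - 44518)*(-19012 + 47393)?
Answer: -44473027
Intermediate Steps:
(42951 - 44518)*(-19012 + 47393) = -1567*28381 = -44473027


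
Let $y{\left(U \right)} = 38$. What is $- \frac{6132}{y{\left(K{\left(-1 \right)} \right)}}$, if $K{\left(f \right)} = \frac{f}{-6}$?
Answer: $- \frac{3066}{19} \approx -161.37$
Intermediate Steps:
$K{\left(f \right)} = - \frac{f}{6}$ ($K{\left(f \right)} = f \left(- \frac{1}{6}\right) = - \frac{f}{6}$)
$- \frac{6132}{y{\left(K{\left(-1 \right)} \right)}} = - \frac{6132}{38} = \left(-6132\right) \frac{1}{38} = - \frac{3066}{19}$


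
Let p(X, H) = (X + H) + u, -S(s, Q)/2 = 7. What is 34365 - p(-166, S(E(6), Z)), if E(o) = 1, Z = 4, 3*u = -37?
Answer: 103672/3 ≈ 34557.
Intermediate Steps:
u = -37/3 (u = (⅓)*(-37) = -37/3 ≈ -12.333)
S(s, Q) = -14 (S(s, Q) = -2*7 = -14)
p(X, H) = -37/3 + H + X (p(X, H) = (X + H) - 37/3 = (H + X) - 37/3 = -37/3 + H + X)
34365 - p(-166, S(E(6), Z)) = 34365 - (-37/3 - 14 - 166) = 34365 - 1*(-577/3) = 34365 + 577/3 = 103672/3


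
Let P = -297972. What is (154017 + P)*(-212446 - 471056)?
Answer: 98393530410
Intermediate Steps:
(154017 + P)*(-212446 - 471056) = (154017 - 297972)*(-212446 - 471056) = -143955*(-683502) = 98393530410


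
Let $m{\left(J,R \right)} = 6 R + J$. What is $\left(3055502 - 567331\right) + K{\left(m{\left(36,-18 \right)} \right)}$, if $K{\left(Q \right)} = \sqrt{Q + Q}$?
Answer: $2488171 + 12 i \approx 2.4882 \cdot 10^{6} + 12.0 i$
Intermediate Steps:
$m{\left(J,R \right)} = J + 6 R$
$K{\left(Q \right)} = \sqrt{2} \sqrt{Q}$ ($K{\left(Q \right)} = \sqrt{2 Q} = \sqrt{2} \sqrt{Q}$)
$\left(3055502 - 567331\right) + K{\left(m{\left(36,-18 \right)} \right)} = \left(3055502 - 567331\right) + \sqrt{2} \sqrt{36 + 6 \left(-18\right)} = 2488171 + \sqrt{2} \sqrt{36 - 108} = 2488171 + \sqrt{2} \sqrt{-72} = 2488171 + \sqrt{2} \cdot 6 i \sqrt{2} = 2488171 + 12 i$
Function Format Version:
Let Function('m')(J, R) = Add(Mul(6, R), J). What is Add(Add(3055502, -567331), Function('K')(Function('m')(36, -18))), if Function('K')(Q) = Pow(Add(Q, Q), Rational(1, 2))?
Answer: Add(2488171, Mul(12, I)) ≈ Add(2.4882e+6, Mul(12.000, I))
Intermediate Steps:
Function('m')(J, R) = Add(J, Mul(6, R))
Function('K')(Q) = Mul(Pow(2, Rational(1, 2)), Pow(Q, Rational(1, 2))) (Function('K')(Q) = Pow(Mul(2, Q), Rational(1, 2)) = Mul(Pow(2, Rational(1, 2)), Pow(Q, Rational(1, 2))))
Add(Add(3055502, -567331), Function('K')(Function('m')(36, -18))) = Add(Add(3055502, -567331), Mul(Pow(2, Rational(1, 2)), Pow(Add(36, Mul(6, -18)), Rational(1, 2)))) = Add(2488171, Mul(Pow(2, Rational(1, 2)), Pow(Add(36, -108), Rational(1, 2)))) = Add(2488171, Mul(Pow(2, Rational(1, 2)), Pow(-72, Rational(1, 2)))) = Add(2488171, Mul(Pow(2, Rational(1, 2)), Mul(6, I, Pow(2, Rational(1, 2))))) = Add(2488171, Mul(12, I))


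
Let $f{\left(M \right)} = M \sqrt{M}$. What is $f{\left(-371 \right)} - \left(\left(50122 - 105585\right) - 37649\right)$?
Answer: $93112 - 371 i \sqrt{371} \approx 93112.0 - 7146.0 i$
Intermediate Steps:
$f{\left(M \right)} = M^{\frac{3}{2}}$
$f{\left(-371 \right)} - \left(\left(50122 - 105585\right) - 37649\right) = \left(-371\right)^{\frac{3}{2}} - \left(\left(50122 - 105585\right) - 37649\right) = - 371 i \sqrt{371} - \left(-55463 - 37649\right) = - 371 i \sqrt{371} - -93112 = - 371 i \sqrt{371} + 93112 = 93112 - 371 i \sqrt{371}$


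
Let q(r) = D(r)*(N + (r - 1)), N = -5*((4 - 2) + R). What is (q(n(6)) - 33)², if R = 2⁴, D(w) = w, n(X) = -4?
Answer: 120409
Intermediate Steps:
R = 16
N = -90 (N = -5*((4 - 2) + 16) = -5*(2 + 16) = -5*18 = -90)
q(r) = r*(-91 + r) (q(r) = r*(-90 + (r - 1)) = r*(-90 + (-1 + r)) = r*(-91 + r))
(q(n(6)) - 33)² = (-4*(-91 - 4) - 33)² = (-4*(-95) - 33)² = (380 - 33)² = 347² = 120409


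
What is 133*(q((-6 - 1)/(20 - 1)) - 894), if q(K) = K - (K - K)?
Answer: -118951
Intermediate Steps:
q(K) = K (q(K) = K - 1*0 = K + 0 = K)
133*(q((-6 - 1)/(20 - 1)) - 894) = 133*((-6 - 1)/(20 - 1) - 894) = 133*(-7/19 - 894) = 133*(-16993/19) = -118951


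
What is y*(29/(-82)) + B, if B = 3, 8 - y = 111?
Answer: 3233/82 ≈ 39.427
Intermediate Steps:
y = -103 (y = 8 - 1*111 = 8 - 111 = -103)
y*(29/(-82)) + B = -2987/(-82) + 3 = -2987*(-1)/82 + 3 = -103*(-29/82) + 3 = 2987/82 + 3 = 3233/82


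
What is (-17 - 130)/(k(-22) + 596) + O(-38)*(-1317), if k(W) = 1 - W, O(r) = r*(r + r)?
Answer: -2354364171/619 ≈ -3.8035e+6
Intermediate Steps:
O(r) = 2*r² (O(r) = r*(2*r) = 2*r²)
(-17 - 130)/(k(-22) + 596) + O(-38)*(-1317) = (-17 - 130)/((1 - 1*(-22)) + 596) + (2*(-38)²)*(-1317) = -147/((1 + 22) + 596) + (2*1444)*(-1317) = -147/(23 + 596) + 2888*(-1317) = -147/619 - 3803496 = -2354364171/619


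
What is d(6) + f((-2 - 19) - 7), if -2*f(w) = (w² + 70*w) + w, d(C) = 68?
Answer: 670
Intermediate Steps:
f(w) = -71*w/2 - w²/2 (f(w) = -((w² + 70*w) + w)/2 = -(w² + 71*w)/2 = -71*w/2 - w²/2)
d(6) + f((-2 - 19) - 7) = 68 - ((-2 - 19) - 7)*(71 + ((-2 - 19) - 7))/2 = 68 - (-21 - 7)*(71 + (-21 - 7))/2 = 68 - ½*(-28)*(71 - 28) = 68 - ½*(-28)*43 = 68 + 602 = 670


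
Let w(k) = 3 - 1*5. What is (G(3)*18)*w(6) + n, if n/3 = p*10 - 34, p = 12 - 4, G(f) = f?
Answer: 30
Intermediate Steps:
w(k) = -2 (w(k) = 3 - 5 = -2)
p = 8
n = 138 (n = 3*(8*10 - 34) = 3*(80 - 34) = 3*46 = 138)
(G(3)*18)*w(6) + n = (3*18)*(-2) + 138 = 54*(-2) + 138 = -108 + 138 = 30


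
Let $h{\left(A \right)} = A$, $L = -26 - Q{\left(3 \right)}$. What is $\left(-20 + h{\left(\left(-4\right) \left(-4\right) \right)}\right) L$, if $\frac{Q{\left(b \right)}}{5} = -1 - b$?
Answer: $24$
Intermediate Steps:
$Q{\left(b \right)} = -5 - 5 b$ ($Q{\left(b \right)} = 5 \left(-1 - b\right) = -5 - 5 b$)
$L = -6$ ($L = -26 - \left(-5 - 15\right) = -26 - -20 = -26 + 20 = -6$)
$\left(-20 + h{\left(\left(-4\right) \left(-4\right) \right)}\right) L = \left(-20 - -16\right) \left(-6\right) = \left(-20 + 16\right) \left(-6\right) = \left(-4\right) \left(-6\right) = 24$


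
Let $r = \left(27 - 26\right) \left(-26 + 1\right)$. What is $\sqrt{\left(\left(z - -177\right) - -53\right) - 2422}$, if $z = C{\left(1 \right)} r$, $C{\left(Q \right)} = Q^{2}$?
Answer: $i \sqrt{2217} \approx 47.085 i$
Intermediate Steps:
$r = -25$ ($r = 1 \left(-25\right) = -25$)
$z = -25$ ($z = 1^{2} \left(-25\right) = 1 \left(-25\right) = -25$)
$\sqrt{\left(\left(z - -177\right) - -53\right) - 2422} = \sqrt{\left(\left(-25 - -177\right) - -53\right) - 2422} = \sqrt{\left(\left(-25 + 177\right) + \left(-445 + 498\right)\right) - 2422} = \sqrt{\left(152 + 53\right) - 2422} = \sqrt{205 - 2422} = \sqrt{-2217} = i \sqrt{2217}$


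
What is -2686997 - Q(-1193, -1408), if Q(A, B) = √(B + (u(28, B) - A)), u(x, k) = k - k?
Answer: -2686997 - I*√215 ≈ -2.687e+6 - 14.663*I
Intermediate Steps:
u(x, k) = 0
Q(A, B) = √(B - A) (Q(A, B) = √(B + (0 - A)) = √(B - A))
-2686997 - Q(-1193, -1408) = -2686997 - √(-1408 - 1*(-1193)) = -2686997 - √(-1408 + 1193) = -2686997 - √(-215) = -2686997 - I*√215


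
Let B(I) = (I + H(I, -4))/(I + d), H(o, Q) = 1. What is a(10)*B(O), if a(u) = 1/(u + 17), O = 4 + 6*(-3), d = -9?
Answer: 13/621 ≈ 0.020934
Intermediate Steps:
O = -14 (O = 4 - 18 = -14)
B(I) = (1 + I)/(-9 + I) (B(I) = (I + 1)/(I - 9) = (1 + I)/(-9 + I))
a(u) = 1/(17 + u)
a(10)*B(O) = ((1 - 14)/(-9 - 14))/(17 + 10) = (-13/(-23))/27 = (-1/23*(-13))/27 = (1/27)*(13/23) = 13/621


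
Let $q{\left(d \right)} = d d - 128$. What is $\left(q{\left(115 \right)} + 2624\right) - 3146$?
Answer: $12575$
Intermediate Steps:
$q{\left(d \right)} = -128 + d^{2}$ ($q{\left(d \right)} = d^{2} - 128 = -128 + d^{2}$)
$\left(q{\left(115 \right)} + 2624\right) - 3146 = \left(\left(-128 + 115^{2}\right) + 2624\right) - 3146 = \left(\left(-128 + 13225\right) + 2624\right) - 3146 = \left(13097 + 2624\right) - 3146 = 15721 - 3146 = 12575$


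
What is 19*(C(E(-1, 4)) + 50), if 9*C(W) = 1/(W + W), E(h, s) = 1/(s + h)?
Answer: 5719/6 ≈ 953.17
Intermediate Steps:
E(h, s) = 1/(h + s)
C(W) = 1/(18*W) (C(W) = 1/(9*(W + W)) = 1/(9*((2*W))) = (1/(2*W))/9 = 1/(18*W))
19*(C(E(-1, 4)) + 50) = 19*(1/(18*(1/(-1 + 4))) + 50) = 19*(1/(18*(1/3)) + 50) = 19*((1/18)*3 + 50) = 19*(1/6 + 50) = 19*(301/6) = 5719/6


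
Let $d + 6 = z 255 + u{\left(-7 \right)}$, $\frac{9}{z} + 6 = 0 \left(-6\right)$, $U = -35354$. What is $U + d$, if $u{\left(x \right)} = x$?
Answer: $- \frac{71499}{2} \approx -35750.0$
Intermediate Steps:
$z = - \frac{3}{2}$ ($z = \frac{9}{-6 + 0 \left(-6\right)} = \frac{9}{-6 + 0} = \frac{9}{-6} = 9 \left(- \frac{1}{6}\right) = - \frac{3}{2} \approx -1.5$)
$d = - \frac{791}{2}$ ($d = -6 - \frac{779}{2} = - \frac{791}{2} \approx -395.5$)
$U + d = -35354 - \frac{791}{2} = - \frac{71499}{2}$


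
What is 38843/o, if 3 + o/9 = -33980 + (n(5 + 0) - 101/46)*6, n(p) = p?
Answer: -893389/7030998 ≈ -0.12706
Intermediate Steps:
o = -7030998/23 (o = -27 + 9*(-33980 + ((5 + 0) - 101/46)*6) = -27 + 9*(-33980 + (5 - 101*1/46)*6) = -27 + 9*(-33980 + (5 - 101/46)*6) = -27 + 9*(-33980 + (129/46)*6) = -27 + 9*(-33980 + 387/23) = -27 + 9*(-781153/23) = -27 - 7030377/23 = -7030998/23 ≈ -3.0570e+5)
38843/o = 38843/(-7030998/23) = 38843*(-23/7030998) = -893389/7030998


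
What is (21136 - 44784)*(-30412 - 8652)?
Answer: 923785472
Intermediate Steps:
(21136 - 44784)*(-30412 - 8652) = -23648*(-39064) = 923785472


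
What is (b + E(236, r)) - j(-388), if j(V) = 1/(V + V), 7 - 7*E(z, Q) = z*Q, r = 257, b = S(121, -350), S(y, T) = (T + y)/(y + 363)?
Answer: -5694633055/657272 ≈ -8664.0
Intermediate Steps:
S(y, T) = (T + y)/(363 + y)
b = -229/484 (b = (-350 + 121)/(363 + 121) = -229/484 ≈ -0.47314)
E(z, Q) = 1 - Q*z/7 (E(z, Q) = 1 - z*Q/7 = 1 - Q*z/7)
j(V) = 1/(2*V)
(b + E(236, r)) - j(-388) = (-229/484 + (1 - ⅐*257*236)) - 1/(2*(-388)) = (-229/484 + (1 - 60652/7)) - (-1)/(2*388) = (-229/484 - 60645/7) - 1*(-1/776) = -29353783/3388 + 1/776 = -5694633055/657272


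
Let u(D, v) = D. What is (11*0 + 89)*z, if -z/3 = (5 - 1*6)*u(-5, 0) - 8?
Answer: 801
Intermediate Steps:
z = 9 (z = -3*((5 - 1*6)*(-5) - 8) = -3*((5 - 6)*(-5) - 8) = -3*(-1*(-5) - 8) = -3*(5 - 8) = -3*(-3) = 9)
(11*0 + 89)*z = (11*0 + 89)*9 = (0 + 89)*9 = 89*9 = 801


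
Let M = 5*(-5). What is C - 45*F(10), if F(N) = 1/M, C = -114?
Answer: -561/5 ≈ -112.20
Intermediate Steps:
M = -25
F(N) = -1/25 (F(N) = 1/(-25) = -1/25)
C - 45*F(10) = -114 - 45*(-1/25) = -114 + 9/5 = -561/5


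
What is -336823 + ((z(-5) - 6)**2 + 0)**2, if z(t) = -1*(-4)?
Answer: -336807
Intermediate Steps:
z(t) = 4
-336823 + ((z(-5) - 6)**2 + 0)**2 = -336823 + ((4 - 6)**2 + 0)**2 = -336823 + ((-2)**2 + 0)**2 = -336823 + (4 + 0)**2 = -336823 + 4**2 = -336823 + 16 = -336807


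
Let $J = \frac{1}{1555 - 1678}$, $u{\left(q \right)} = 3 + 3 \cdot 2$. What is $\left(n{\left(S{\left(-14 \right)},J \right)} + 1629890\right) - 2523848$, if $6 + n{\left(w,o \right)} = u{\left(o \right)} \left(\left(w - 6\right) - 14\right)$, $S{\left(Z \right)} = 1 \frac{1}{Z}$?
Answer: $- \frac{12518025}{14} \approx -8.9415 \cdot 10^{5}$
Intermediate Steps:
$S{\left(Z \right)} = \frac{1}{Z}$
$u{\left(q \right)} = 9$ ($u{\left(q \right)} = 3 + 6 = 9$)
$J = - \frac{1}{123}$ ($J = \frac{1}{-123} = - \frac{1}{123} \approx -0.0081301$)
$n{\left(w,o \right)} = -186 + 9 w$ ($n{\left(w,o \right)} = -6 + 9 \left(\left(w - 6\right) - 14\right) = -6 + 9 \left(\left(-6 + w\right) - 14\right) = -6 + 9 \left(-20 + w\right) = -6 + \left(-180 + 9 w\right) = -186 + 9 w$)
$\left(n{\left(S{\left(-14 \right)},J \right)} + 1629890\right) - 2523848 = \left(\left(-186 + \frac{9}{-14}\right) + 1629890\right) - 2523848 = \left(\left(-186 + 9 \left(- \frac{1}{14}\right)\right) + 1629890\right) - 2523848 = \left(\left(-186 - \frac{9}{14}\right) + 1629890\right) - 2523848 = \left(- \frac{2613}{14} + 1629890\right) - 2523848 = \frac{22815847}{14} - 2523848 = - \frac{12518025}{14}$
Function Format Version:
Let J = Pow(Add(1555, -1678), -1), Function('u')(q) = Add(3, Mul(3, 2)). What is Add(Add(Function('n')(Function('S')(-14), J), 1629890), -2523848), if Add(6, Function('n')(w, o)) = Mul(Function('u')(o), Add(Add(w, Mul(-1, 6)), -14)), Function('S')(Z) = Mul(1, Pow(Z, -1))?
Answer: Rational(-12518025, 14) ≈ -8.9415e+5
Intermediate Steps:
Function('S')(Z) = Pow(Z, -1)
Function('u')(q) = 9 (Function('u')(q) = Add(3, 6) = 9)
J = Rational(-1, 123) (J = Pow(-123, -1) = Rational(-1, 123) ≈ -0.0081301)
Function('n')(w, o) = Add(-186, Mul(9, w)) (Function('n')(w, o) = Add(-6, Mul(9, Add(Add(w, Mul(-1, 6)), -14))) = Add(-6, Mul(9, Add(Add(w, -6), -14))) = Add(-6, Mul(9, Add(Add(-6, w), -14))) = Add(-6, Mul(9, Add(-20, w))) = Add(-6, Add(-180, Mul(9, w))) = Add(-186, Mul(9, w)))
Add(Add(Function('n')(Function('S')(-14), J), 1629890), -2523848) = Add(Add(Add(-186, Mul(9, Pow(-14, -1))), 1629890), -2523848) = Add(Add(Add(-186, Mul(9, Rational(-1, 14))), 1629890), -2523848) = Add(Add(Add(-186, Rational(-9, 14)), 1629890), -2523848) = Add(Add(Rational(-2613, 14), 1629890), -2523848) = Add(Rational(22815847, 14), -2523848) = Rational(-12518025, 14)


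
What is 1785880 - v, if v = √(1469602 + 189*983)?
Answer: 1785880 - √1655389 ≈ 1.7846e+6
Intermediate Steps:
v = √1655389 (v = √(1469602 + 185787) = √1655389 ≈ 1286.6)
1785880 - v = 1785880 - √1655389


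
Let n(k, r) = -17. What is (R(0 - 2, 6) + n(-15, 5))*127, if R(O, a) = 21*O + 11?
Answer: -6096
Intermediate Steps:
R(O, a) = 11 + 21*O
(R(0 - 2, 6) + n(-15, 5))*127 = ((11 + 21*(0 - 2)) - 17)*127 = ((11 + 21*(-2)) - 17)*127 = ((11 - 42) - 17)*127 = (-31 - 17)*127 = -48*127 = -6096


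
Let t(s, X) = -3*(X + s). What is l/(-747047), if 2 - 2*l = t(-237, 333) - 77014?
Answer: -38652/747047 ≈ -0.051740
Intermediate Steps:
t(s, X) = -3*X - 3*s
l = 38652 (l = 1 - ((-3*333 - 3*(-237)) - 77014)/2 = 1 - ((-999 + 711) - 77014)/2 = 1 - (-288 - 77014)/2 = 1 - ½*(-77302) = 1 + 38651 = 38652)
l/(-747047) = 38652/(-747047) = 38652*(-1/747047) = -38652/747047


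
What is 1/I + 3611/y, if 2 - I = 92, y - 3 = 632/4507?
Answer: 1464715777/1273770 ≈ 1149.9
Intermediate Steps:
y = 14153/4507 (y = 3 + 632/4507 = 14153/4507 ≈ 3.1402)
I = -90 (I = 2 - 1*92 = 2 - 92 = -90)
1/I + 3611/y = 1/(-90) + 3611/(14153/4507) = -1/90 + 3611*(4507/14153) = -1/90 + 16274777/14153 = 1464715777/1273770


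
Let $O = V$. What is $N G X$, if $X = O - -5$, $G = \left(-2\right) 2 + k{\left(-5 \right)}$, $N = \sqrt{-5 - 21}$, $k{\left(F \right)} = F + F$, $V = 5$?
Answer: $- 140 i \sqrt{26} \approx - 713.86 i$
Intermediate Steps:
$k{\left(F \right)} = 2 F$
$O = 5$
$N = i \sqrt{26}$ ($N = \sqrt{-26} = i \sqrt{26} \approx 5.099 i$)
$G = -14$ ($G = \left(-2\right) 2 + 2 \left(-5\right) = -4 - 10 = -14$)
$X = 10$ ($X = 5 - -5 = 5 + 5 = 10$)
$N G X = i \sqrt{26} \left(-14\right) 10 = - 14 i \sqrt{26} \cdot 10 = - 140 i \sqrt{26}$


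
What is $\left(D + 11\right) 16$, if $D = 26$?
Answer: $592$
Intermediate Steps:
$\left(D + 11\right) 16 = \left(26 + 11\right) 16 = 37 \cdot 16 = 592$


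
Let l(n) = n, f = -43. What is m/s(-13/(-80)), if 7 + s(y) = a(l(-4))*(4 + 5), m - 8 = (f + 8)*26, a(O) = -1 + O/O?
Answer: 902/7 ≈ 128.86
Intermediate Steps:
a(O) = 0 (a(O) = -1 + 1 = 0)
m = -902 (m = 8 + (-43 + 8)*26 = 8 - 35*26 = 8 - 910 = -902)
s(y) = -7 (s(y) = -7 + 0*(4 + 5) = -7 + 0*9 = -7 + 0 = -7)
m/s(-13/(-80)) = -902/(-7) = -902*(-⅐) = 902/7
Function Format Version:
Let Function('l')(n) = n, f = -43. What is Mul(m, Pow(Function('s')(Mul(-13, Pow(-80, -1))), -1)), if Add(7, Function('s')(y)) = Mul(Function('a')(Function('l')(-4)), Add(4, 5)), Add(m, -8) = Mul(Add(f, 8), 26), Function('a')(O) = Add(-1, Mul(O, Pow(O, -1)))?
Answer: Rational(902, 7) ≈ 128.86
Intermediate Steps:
Function('a')(O) = 0 (Function('a')(O) = Add(-1, 1) = 0)
m = -902 (m = Add(8, Mul(Add(-43, 8), 26)) = Add(8, Mul(-35, 26)) = Add(8, -910) = -902)
Function('s')(y) = -7 (Function('s')(y) = Add(-7, Mul(0, Add(4, 5))) = Add(-7, Mul(0, 9)) = Add(-7, 0) = -7)
Mul(m, Pow(Function('s')(Mul(-13, Pow(-80, -1))), -1)) = Mul(-902, Pow(-7, -1)) = Mul(-902, Rational(-1, 7)) = Rational(902, 7)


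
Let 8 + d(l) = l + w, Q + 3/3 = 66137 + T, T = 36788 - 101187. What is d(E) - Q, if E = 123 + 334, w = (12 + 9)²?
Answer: -847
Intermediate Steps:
T = -64399
w = 441 (w = 21² = 441)
E = 457
Q = 1737 (Q = -1 + (66137 - 64399) = -1 + 1738 = 1737)
d(l) = 433 + l (d(l) = -8 + (l + 441) = -8 + (441 + l) = 433 + l)
d(E) - Q = (433 + 457) - 1*1737 = 890 - 1737 = -847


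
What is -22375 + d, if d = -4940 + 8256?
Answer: -19059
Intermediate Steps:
d = 3316
-22375 + d = -22375 + 3316 = -19059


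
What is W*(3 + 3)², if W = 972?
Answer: 34992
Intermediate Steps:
W*(3 + 3)² = 972*(3 + 3)² = 972*6² = 972*36 = 34992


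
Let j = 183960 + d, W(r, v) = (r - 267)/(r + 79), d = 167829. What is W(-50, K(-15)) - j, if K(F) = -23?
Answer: -10202198/29 ≈ -3.5180e+5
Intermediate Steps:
W(r, v) = (-267 + r)/(79 + r)
j = 351789 (j = 183960 + 167829 = 351789)
W(-50, K(-15)) - j = (-267 - 50)/(79 - 50) - 1*351789 = -317/29 - 351789 = -10202198/29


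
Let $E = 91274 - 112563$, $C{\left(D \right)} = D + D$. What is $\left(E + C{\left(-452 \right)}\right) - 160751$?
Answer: $-182944$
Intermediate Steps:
$C{\left(D \right)} = 2 D$
$E = -21289$ ($E = 91274 - 112563 = -21289$)
$\left(E + C{\left(-452 \right)}\right) - 160751 = \left(-21289 + 2 \left(-452\right)\right) - 160751 = \left(-21289 - 904\right) - 160751 = -22193 - 160751 = -182944$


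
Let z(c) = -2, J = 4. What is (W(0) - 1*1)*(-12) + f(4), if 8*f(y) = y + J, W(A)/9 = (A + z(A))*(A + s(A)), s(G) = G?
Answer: 13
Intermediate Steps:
W(A) = 18*A*(-2 + A) (W(A) = 9*((A - 2)*(A + A)) = 9*((-2 + A)*(2*A)) = 9*(2*A*(-2 + A)) = 18*A*(-2 + A))
f(y) = ½ + y/8 (f(y) = (y + 4)/8 = (4 + y)/8 = ½ + y/8)
(W(0) - 1*1)*(-12) + f(4) = (18*0*(-2 + 0) - 1*1)*(-12) + (½ + (⅛)*4) = (18*0*(-2) - 1)*(-12) + (½ + ½) = (0 - 1)*(-12) + 1 = -1*(-12) + 1 = 12 + 1 = 13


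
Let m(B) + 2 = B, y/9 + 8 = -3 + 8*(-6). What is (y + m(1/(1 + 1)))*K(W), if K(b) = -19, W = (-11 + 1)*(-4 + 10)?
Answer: 20235/2 ≈ 10118.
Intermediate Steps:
W = -60 (W = -10*6 = -60)
y = -531 (y = -72 + 9*(-3 + 8*(-6)) = -72 + 9*(-3 - 48) = -72 + 9*(-51) = -72 - 459 = -531)
m(B) = -2 + B
(y + m(1/(1 + 1)))*K(W) = (-531 + (-2 + 1/(1 + 1)))*(-19) = (-531 + (-2 + 1/2))*(-19) = (-531 + (-2 + ½))*(-19) = (-531 - 3/2)*(-19) = -1065/2*(-19) = 20235/2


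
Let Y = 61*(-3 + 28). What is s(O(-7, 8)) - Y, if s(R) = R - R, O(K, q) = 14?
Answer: -1525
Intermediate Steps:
s(R) = 0
Y = 1525 (Y = 61*25 = 1525)
s(O(-7, 8)) - Y = 0 - 1*1525 = 0 - 1525 = -1525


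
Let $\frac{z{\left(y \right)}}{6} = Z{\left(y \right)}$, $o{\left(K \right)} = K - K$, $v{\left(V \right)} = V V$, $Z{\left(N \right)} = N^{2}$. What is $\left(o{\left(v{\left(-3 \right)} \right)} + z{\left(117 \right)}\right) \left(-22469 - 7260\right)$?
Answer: $-2441761686$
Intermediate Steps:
$v{\left(V \right)} = V^{2}$
$o{\left(K \right)} = 0$
$z{\left(y \right)} = 6 y^{2}$
$\left(o{\left(v{\left(-3 \right)} \right)} + z{\left(117 \right)}\right) \left(-22469 - 7260\right) = \left(0 + 6 \cdot 117^{2}\right) \left(-22469 - 7260\right) = \left(0 + 6 \cdot 13689\right) \left(-29729\right) = \left(0 + 82134\right) \left(-29729\right) = 82134 \left(-29729\right) = -2441761686$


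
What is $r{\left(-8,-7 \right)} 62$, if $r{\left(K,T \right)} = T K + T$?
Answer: $3038$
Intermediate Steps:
$r{\left(K,T \right)} = T + K T$ ($r{\left(K,T \right)} = K T + T = T + K T$)
$r{\left(-8,-7 \right)} 62 = - 7 \left(1 - 8\right) 62 = \left(-7\right) \left(-7\right) 62 = 49 \cdot 62 = 3038$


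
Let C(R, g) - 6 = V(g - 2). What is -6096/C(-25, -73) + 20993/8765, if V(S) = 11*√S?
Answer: -43107139/26619305 + 111760*I*√3/3037 ≈ -1.6194 + 63.739*I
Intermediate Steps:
C(R, g) = 6 + 11*√(-2 + g) (C(R, g) = 6 + 11*√(g - 2) = 6 + 11*√(-2 + g))
-6096/C(-25, -73) + 20993/8765 = -6096/(6 + 11*√(-2 - 73)) + 20993/8765 = -6096/(6 + 11*√(-75)) + 20993*(1/8765) = -6096/(6 + 11*(5*I*√3)) + 20993/8765 = -6096/(6 + 55*I*√3) + 20993/8765 = 20993/8765 - 6096/(6 + 55*I*√3)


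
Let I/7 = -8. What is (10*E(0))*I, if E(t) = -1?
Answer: 560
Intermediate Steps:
I = -56 (I = 7*(-8) = -56)
(10*E(0))*I = (10*(-1))*(-56) = -10*(-56) = 560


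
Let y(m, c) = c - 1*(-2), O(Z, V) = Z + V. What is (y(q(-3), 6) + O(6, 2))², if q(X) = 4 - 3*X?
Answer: 256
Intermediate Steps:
O(Z, V) = V + Z
y(m, c) = 2 + c (y(m, c) = c + 2 = 2 + c)
(y(q(-3), 6) + O(6, 2))² = ((2 + 6) + (2 + 6))² = (8 + 8)² = 16² = 256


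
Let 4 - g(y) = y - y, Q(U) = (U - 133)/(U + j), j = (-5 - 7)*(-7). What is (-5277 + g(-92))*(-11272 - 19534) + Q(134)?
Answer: 35411928285/218 ≈ 1.6244e+8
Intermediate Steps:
j = 84 (j = -12*(-7) = 84)
Q(U) = (-133 + U)/(84 + U) (Q(U) = (U - 133)/(U + 84) = (-133 + U)/(84 + U))
g(y) = 4 (g(y) = 4 - (y - y) = 4 - 1*0 = 4 + 0 = 4)
(-5277 + g(-92))*(-11272 - 19534) + Q(134) = (-5277 + 4)*(-11272 - 19534) + (-133 + 134)/(84 + 134) = -5273*(-30806) + 1/218 = 162440038 + (1/218)*1 = 162440038 + 1/218 = 35411928285/218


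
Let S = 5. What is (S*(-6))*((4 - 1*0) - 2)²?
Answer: -120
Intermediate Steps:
(S*(-6))*((4 - 1*0) - 2)² = (5*(-6))*((4 - 1*0) - 2)² = -30*((4 + 0) - 2)² = -30*(4 - 2)² = -30*2² = -30*4 = -120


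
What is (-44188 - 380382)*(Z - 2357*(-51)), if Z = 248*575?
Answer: -111579967990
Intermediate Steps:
Z = 142600
(-44188 - 380382)*(Z - 2357*(-51)) = (-44188 - 380382)*(142600 - 2357*(-51)) = -424570*(142600 + 120207) = -424570*262807 = -111579967990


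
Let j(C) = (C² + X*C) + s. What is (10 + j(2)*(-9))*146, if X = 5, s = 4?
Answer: -22192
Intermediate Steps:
j(C) = 4 + C² + 5*C (j(C) = (C² + 5*C) + 4 = 4 + C² + 5*C)
(10 + j(2)*(-9))*146 = (10 + (4 + 2² + 5*2)*(-9))*146 = (10 + (4 + 4 + 10)*(-9))*146 = (10 + 18*(-9))*146 = (10 - 162)*146 = -152*146 = -22192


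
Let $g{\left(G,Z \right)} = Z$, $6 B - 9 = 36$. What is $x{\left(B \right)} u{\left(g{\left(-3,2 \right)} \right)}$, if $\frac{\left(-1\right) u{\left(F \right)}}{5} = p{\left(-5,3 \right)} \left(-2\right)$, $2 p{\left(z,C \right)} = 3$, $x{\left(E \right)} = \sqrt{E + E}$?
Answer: $15 \sqrt{15} \approx 58.095$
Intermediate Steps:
$B = \frac{15}{2}$ ($B = \frac{3}{2} + \frac{1}{6} \cdot 36 = \frac{3}{2} + 6 = \frac{15}{2} \approx 7.5$)
$x{\left(E \right)} = \sqrt{2} \sqrt{E}$ ($x{\left(E \right)} = \sqrt{2 E} = \sqrt{2} \sqrt{E}$)
$p{\left(z,C \right)} = \frac{3}{2}$ ($p{\left(z,C \right)} = \frac{1}{2} \cdot 3 = \frac{3}{2}$)
$u{\left(F \right)} = 15$ ($u{\left(F \right)} = - 5 \cdot \frac{3}{2} \left(-2\right) = \left(-5\right) \left(-3\right) = 15$)
$x{\left(B \right)} u{\left(g{\left(-3,2 \right)} \right)} = \sqrt{2} \sqrt{\frac{15}{2}} \cdot 15 = \sqrt{2} \frac{\sqrt{30}}{2} \cdot 15 = \sqrt{15} \cdot 15 = 15 \sqrt{15}$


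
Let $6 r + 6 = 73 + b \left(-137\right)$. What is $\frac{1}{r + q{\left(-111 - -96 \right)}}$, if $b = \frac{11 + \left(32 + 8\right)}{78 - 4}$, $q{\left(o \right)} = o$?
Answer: $- \frac{444}{8689} \approx -0.051099$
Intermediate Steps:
$b = \frac{51}{74}$ ($b = \frac{11 + 40}{74} = 51 \cdot \frac{1}{74} = \frac{51}{74} \approx 0.68919$)
$r = - \frac{2029}{444}$ ($r = -1 + \frac{73 + \frac{51}{74} \left(-137\right)}{6} = -1 + \frac{73 - \frac{6987}{74}}{6} = -1 + \frac{1}{6} \left(- \frac{1585}{74}\right) = -1 - \frac{1585}{444} = - \frac{2029}{444} \approx -4.5698$)
$\frac{1}{r + q{\left(-111 - -96 \right)}} = \frac{1}{- \frac{2029}{444} - 15} = \frac{1}{- \frac{8689}{444}} = - \frac{444}{8689}$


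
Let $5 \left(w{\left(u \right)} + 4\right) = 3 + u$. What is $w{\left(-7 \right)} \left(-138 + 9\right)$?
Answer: $\frac{3096}{5} \approx 619.2$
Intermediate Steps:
$w{\left(u \right)} = - \frac{17}{5} + \frac{u}{5}$ ($w{\left(u \right)} = -4 + \frac{3 + u}{5} = -4 + \left(\frac{3}{5} + \frac{u}{5}\right) = - \frac{17}{5} + \frac{u}{5}$)
$w{\left(-7 \right)} \left(-138 + 9\right) = \left(- \frac{17}{5} + \frac{1}{5} \left(-7\right)\right) \left(-138 + 9\right) = \left(- \frac{17}{5} - \frac{7}{5}\right) \left(-129\right) = \left(- \frac{24}{5}\right) \left(-129\right) = \frac{3096}{5}$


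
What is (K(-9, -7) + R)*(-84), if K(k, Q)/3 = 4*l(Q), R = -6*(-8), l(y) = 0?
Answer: -4032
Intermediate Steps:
R = 48
K(k, Q) = 0 (K(k, Q) = 3*(4*0) = 3*0 = 0)
(K(-9, -7) + R)*(-84) = (0 + 48)*(-84) = 48*(-84) = -4032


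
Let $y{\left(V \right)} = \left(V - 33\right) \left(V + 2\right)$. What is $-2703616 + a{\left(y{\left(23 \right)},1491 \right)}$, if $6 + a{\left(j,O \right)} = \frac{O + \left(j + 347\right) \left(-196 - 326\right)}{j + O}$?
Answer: $- \frac{3355244045}{1241} \approx -2.7037 \cdot 10^{6}$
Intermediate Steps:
$y{\left(V \right)} = \left(-33 + V\right) \left(2 + V\right)$
$a{\left(j,O \right)} = -6 + \frac{-181134 + O - 522 j}{O + j}$ ($a{\left(j,O \right)} = -6 + \frac{O + \left(j + 347\right) \left(-196 - 326\right)}{j + O} = -6 + \frac{O + \left(347 + j\right) \left(-522\right)}{O + j} = -6 + \frac{O - \left(181134 + 522 j\right)}{O + j} = -6 + \frac{-181134 + O - 522 j}{O + j}$)
$-2703616 + a{\left(y{\left(23 \right)},1491 \right)} = -2703616 + \frac{-181134 - 528 \left(-66 + 23^{2} - 713\right) - 7455}{1491 - \left(779 - 529\right)} = -2703616 + \frac{-181134 - 528 \left(-66 + 529 - 713\right) - 7455}{1491 - 250} = -2703616 + \frac{-181134 - -132000 - 7455}{1491 - 250} = -2703616 + \frac{-181134 + 132000 - 7455}{1241} = -2703616 + \frac{1}{1241} \left(-56589\right) = -2703616 - \frac{56589}{1241} = - \frac{3355244045}{1241}$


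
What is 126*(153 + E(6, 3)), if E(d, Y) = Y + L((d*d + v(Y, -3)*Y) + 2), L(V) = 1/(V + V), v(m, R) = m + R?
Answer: 746991/38 ≈ 19658.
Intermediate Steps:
v(m, R) = R + m
L(V) = 1/(2*V)
E(d, Y) = Y + 1/(2*(2 + d² + Y*(-3 + Y))) (E(d, Y) = Y + 1/(2*((d*d + (-3 + Y)*Y) + 2)) = Y + 1/(2*((d² + Y*(-3 + Y)) + 2)) = Y + 1/(2*(2 + d² + Y*(-3 + Y))))
126*(153 + E(6, 3)) = 126*(153 + (½ + 3*(2 + 6² + 3*(-3 + 3)))/(2 + 6² + 3*(-3 + 3))) = 126*(153 + (½ + 3*(2 + 36 + 3*0))/(2 + 36 + 3*0)) = 126*(153 + (½ + 3*(2 + 36 + 0))/(2 + 36 + 0)) = 126*(153 + (½ + 3*38)/38) = 126*(153 + (½ + 114)/38) = 126*(153 + (1/38)*(229/2)) = 126*(153 + 229/76) = 126*(11857/76) = 746991/38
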